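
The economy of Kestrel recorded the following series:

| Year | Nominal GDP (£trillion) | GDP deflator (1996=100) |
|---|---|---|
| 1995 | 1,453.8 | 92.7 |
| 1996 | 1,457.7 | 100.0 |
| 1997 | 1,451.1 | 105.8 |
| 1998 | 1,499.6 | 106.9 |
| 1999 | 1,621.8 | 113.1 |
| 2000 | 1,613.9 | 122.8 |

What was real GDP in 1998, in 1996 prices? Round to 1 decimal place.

£1,402.8 trillion

Real GDP 1998 = 1499.6 / 1.069 = 1402.81.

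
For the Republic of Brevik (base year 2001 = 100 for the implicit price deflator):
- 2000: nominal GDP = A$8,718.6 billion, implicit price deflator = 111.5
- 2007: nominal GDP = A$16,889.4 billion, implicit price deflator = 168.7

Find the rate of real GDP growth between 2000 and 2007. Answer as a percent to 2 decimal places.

28.03%

Real GDP 2000 = 8718.6 / 1.115 = 7819.37.
Real GDP 2007 = 16889.4 / 1.687 = 10011.50.
Real growth = 10011.50 / 7819.37 − 1 = 0.2803.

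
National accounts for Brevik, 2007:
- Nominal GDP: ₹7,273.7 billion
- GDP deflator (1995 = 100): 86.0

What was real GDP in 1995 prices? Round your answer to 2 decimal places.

Real GDP = Nominal / (GDP deflator/100) = 7273.7 / 0.860 = 8457.79.

₹8,457.79 billion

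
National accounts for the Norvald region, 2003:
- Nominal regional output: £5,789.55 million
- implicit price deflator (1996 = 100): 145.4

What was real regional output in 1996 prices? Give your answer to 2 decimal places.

£3,981.81 million

Real regional output = Nominal / (implicit price deflator/100) = 5789.55 / 1.454 = 3981.81.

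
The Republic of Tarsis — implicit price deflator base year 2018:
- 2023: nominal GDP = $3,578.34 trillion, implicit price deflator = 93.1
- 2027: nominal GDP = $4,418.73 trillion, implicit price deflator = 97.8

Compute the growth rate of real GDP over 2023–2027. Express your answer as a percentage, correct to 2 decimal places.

Deflate each year: 2023 → 3578.34/0.931 = 3843.54; 2027 → 4418.73/0.978 = 4518.13.
So real GDP changed by 4518.13/3843.54 − 1 = 0.1755, i.e. 17.55%.

17.55%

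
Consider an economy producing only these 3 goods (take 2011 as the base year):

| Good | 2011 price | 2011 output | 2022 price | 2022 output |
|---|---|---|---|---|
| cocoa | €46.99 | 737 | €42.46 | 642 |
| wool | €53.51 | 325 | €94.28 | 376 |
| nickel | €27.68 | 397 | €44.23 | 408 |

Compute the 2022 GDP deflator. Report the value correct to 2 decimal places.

Nominal GDP 2022 = 42.46·642 + 94.28·376 + 44.23·408 = 80754.44.
Real GDP 2022 (at 2011 prices) = 46.99·642 + 53.51·376 + 27.68·408 = 61580.78.
Deflator = Nominal/Real × 100 = 80754.44/61580.78 × 100 = 131.136.

131.14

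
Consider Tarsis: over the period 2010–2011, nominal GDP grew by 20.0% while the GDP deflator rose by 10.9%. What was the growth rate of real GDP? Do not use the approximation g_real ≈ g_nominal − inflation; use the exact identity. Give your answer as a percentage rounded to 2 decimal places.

8.21%

(1 + g_nom) = (1 + g_real)(1 + π), so g_real = 1.2000 / 1.1090 − 1 = 0.08206.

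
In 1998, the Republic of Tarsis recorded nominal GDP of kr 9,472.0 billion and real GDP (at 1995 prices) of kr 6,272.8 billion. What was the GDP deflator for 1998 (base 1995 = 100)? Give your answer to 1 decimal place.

GDP deflator = (Nominal / Real) × 100 = 9472.0 / 6272.8 × 100 = 151.00.

151.0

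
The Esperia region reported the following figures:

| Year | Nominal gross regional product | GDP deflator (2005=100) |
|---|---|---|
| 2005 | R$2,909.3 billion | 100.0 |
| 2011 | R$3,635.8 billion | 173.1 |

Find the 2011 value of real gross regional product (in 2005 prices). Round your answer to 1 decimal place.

Real gross regional product = Nominal / (GDP deflator/100) = 3635.8 / 1.731 = 2100.40.

R$2,100.4 billion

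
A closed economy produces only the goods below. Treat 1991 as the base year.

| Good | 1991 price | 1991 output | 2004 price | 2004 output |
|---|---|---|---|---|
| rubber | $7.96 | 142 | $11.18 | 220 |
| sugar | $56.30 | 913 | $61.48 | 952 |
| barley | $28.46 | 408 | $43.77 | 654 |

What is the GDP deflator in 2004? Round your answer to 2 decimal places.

Nominal GDP 2004 = 11.18·220 + 61.48·952 + 43.77·654 = 89614.14.
Real GDP 2004 (at 1991 prices) = 7.96·220 + 56.30·952 + 28.46·654 = 73961.64.
Deflator = Nominal/Real × 100 = 89614.14/73961.64 × 100 = 121.163.

121.16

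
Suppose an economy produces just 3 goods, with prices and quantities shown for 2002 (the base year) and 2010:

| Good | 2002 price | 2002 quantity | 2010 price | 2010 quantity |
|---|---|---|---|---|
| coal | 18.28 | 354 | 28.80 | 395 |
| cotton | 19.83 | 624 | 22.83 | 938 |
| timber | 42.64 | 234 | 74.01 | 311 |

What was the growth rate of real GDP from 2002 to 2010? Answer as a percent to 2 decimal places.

Real GDP 2002 = Nominal GDP 2002 = 18.28·354 + 19.83·624 + 42.64·234 = 28822.80.
Real GDP 2010 (at 2002 prices) = 18.28·395 + 19.83·938 + 42.64·311 = 39082.18.
Real growth = 39082.18/28822.80 − 1 = 0.3559.

35.59%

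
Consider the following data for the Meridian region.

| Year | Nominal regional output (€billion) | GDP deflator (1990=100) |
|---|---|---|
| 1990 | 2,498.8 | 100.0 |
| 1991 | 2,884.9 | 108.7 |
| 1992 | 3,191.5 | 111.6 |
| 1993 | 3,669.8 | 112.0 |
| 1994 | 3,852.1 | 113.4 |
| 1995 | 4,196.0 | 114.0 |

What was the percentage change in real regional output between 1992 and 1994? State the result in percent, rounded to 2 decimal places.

18.78%

Real regional output 1992 = 3191.5/1.116 = 2859.77.
Real regional output 1994 = 3852.1/1.134 = 3396.91.
Change = 3396.91/2859.77 − 1 = 0.1878.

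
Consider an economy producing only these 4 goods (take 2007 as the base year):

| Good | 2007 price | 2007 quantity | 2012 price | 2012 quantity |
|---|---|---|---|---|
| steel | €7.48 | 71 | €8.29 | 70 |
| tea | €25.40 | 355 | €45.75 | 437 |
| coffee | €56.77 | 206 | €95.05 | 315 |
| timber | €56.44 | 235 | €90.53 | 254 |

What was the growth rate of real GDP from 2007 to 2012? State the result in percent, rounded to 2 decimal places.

Real GDP 2007 = Nominal GDP 2007 = 7.48·71 + 25.40·355 + 56.77·206 + 56.44·235 = 34506.10.
Real GDP 2012 (at 2007 prices) = 7.48·70 + 25.40·437 + 56.77·315 + 56.44·254 = 43841.71.
Real growth = 43841.71/34506.10 − 1 = 0.2705.

27.05%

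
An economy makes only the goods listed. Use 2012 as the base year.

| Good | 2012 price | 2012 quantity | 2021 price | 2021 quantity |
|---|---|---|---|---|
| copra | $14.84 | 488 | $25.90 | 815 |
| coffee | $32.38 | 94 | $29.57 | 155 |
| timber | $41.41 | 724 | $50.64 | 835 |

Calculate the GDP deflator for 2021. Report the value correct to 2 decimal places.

131.51

Nominal GDP 2021 = 25.90·815 + 29.57·155 + 50.64·835 = 67976.25.
Real GDP 2021 (at 2012 prices) = 14.84·815 + 32.38·155 + 41.41·835 = 51690.85.
Deflator = Nominal/Real × 100 = 67976.25/51690.85 × 100 = 131.505.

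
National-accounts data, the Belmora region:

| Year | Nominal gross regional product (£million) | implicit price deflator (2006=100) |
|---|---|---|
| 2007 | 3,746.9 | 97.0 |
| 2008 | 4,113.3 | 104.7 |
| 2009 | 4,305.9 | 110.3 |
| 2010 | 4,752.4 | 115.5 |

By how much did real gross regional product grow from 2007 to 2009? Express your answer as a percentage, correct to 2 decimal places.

Real gross regional product 2007 = 3746.9/0.970 = 3862.78.
Real gross regional product 2009 = 4305.9/1.103 = 3903.81.
Change = 3903.81/3862.78 − 1 = 0.0106.

1.06%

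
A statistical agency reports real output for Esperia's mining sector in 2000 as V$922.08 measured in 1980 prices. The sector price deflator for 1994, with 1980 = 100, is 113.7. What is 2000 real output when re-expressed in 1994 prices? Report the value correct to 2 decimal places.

V$1,048.40

Real output in 1994 prices = Real output in 1980 prices × (P_1994/P_1980) = 922.08 × 1.137 = 1048.40.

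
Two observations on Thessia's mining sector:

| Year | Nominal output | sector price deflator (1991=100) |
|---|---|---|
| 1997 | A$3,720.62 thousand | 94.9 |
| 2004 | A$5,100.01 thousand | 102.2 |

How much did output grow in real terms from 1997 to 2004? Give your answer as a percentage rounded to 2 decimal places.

27.28%

Real output 1997 = 3720.62 / 0.949 = 3920.57.
Real output 2004 = 5100.01 / 1.022 = 4990.23.
Real growth = 4990.23 / 3920.57 − 1 = 0.2728.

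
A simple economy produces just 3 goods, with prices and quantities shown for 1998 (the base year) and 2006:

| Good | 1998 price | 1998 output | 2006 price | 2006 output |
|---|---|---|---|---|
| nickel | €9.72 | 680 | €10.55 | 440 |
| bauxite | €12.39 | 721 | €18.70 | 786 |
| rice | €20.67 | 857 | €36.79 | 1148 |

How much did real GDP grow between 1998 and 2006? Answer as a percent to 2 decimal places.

Real GDP 1998 = Nominal GDP 1998 = 9.72·680 + 12.39·721 + 20.67·857 = 33256.98.
Real GDP 2006 (at 1998 prices) = 9.72·440 + 12.39·786 + 20.67·1148 = 37744.50.
Real growth = 37744.50/33256.98 − 1 = 0.1349.

13.49%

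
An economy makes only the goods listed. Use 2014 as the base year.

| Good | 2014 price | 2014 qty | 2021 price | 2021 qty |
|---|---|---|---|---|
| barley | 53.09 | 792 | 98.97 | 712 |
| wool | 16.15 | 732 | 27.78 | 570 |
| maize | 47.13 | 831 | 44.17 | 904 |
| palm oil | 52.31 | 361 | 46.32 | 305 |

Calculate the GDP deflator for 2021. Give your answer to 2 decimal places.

Nominal GDP 2021 = 98.97·712 + 27.78·570 + 44.17·904 + 46.32·305 = 140358.52.
Real GDP 2021 (at 2014 prices) = 53.09·712 + 16.15·570 + 47.13·904 + 52.31·305 = 105565.65.
Deflator = Nominal/Real × 100 = 140358.52/105565.65 × 100 = 132.959.

132.96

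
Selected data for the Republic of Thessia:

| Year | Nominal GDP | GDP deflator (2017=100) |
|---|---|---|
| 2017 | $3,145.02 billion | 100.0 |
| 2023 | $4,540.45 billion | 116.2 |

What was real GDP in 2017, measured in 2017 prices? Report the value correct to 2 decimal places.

Real GDP = Nominal / (GDP deflator/100) = 3145.02 / 1.000 = 3145.02.

$3,145.02 billion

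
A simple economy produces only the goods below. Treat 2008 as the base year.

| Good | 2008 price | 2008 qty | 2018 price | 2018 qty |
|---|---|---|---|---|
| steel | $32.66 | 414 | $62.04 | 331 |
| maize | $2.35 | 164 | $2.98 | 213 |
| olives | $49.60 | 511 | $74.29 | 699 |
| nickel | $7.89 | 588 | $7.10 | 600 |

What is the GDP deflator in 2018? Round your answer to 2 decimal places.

152.53

Nominal GDP 2018 = 62.04·331 + 2.98·213 + 74.29·699 + 7.10·600 = 77358.69.
Real GDP 2018 (at 2008 prices) = 32.66·331 + 2.35·213 + 49.60·699 + 7.89·600 = 50715.41.
Deflator = Nominal/Real × 100 = 77358.69/50715.41 × 100 = 152.535.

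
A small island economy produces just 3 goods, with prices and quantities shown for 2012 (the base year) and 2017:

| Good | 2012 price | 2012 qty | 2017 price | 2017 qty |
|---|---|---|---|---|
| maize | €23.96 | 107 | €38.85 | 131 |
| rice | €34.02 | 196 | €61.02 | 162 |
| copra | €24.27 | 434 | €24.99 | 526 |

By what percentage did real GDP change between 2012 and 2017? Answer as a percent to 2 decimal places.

8.35%

Real GDP 2012 = Nominal GDP 2012 = 23.96·107 + 34.02·196 + 24.27·434 = 19764.82.
Real GDP 2017 (at 2012 prices) = 23.96·131 + 34.02·162 + 24.27·526 = 21416.02.
Real growth = 21416.02/19764.82 − 1 = 0.0835.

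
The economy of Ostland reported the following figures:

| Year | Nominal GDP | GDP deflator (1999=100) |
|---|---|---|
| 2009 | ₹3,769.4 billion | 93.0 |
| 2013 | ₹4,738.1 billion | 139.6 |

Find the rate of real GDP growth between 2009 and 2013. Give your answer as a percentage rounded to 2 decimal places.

-16.26%

Real GDP 2009 = 3769.4 / 0.930 = 4053.12.
Real GDP 2013 = 4738.1 / 1.396 = 3394.05.
Real growth = 3394.05 / 4053.12 − 1 = -0.1626.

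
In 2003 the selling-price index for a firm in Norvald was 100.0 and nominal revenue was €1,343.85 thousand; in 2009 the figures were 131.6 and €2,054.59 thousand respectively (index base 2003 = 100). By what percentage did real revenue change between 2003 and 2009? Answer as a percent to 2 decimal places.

Real revenue 2003 = 1343.85 / 1.000 = 1343.85.
Real revenue 2009 = 2054.59 / 1.316 = 1561.24.
Real growth = 1561.24 / 1343.85 − 1 = 0.1618.

16.18%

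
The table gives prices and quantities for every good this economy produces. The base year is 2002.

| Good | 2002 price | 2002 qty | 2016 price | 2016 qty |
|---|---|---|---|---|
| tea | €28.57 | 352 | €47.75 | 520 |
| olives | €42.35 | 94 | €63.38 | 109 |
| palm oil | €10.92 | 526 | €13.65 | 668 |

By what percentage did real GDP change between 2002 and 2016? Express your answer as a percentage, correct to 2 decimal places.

Real GDP 2002 = Nominal GDP 2002 = 28.57·352 + 42.35·94 + 10.92·526 = 19781.46.
Real GDP 2016 (at 2002 prices) = 28.57·520 + 42.35·109 + 10.92·668 = 26767.11.
Real growth = 26767.11/19781.46 − 1 = 0.3531.

35.31%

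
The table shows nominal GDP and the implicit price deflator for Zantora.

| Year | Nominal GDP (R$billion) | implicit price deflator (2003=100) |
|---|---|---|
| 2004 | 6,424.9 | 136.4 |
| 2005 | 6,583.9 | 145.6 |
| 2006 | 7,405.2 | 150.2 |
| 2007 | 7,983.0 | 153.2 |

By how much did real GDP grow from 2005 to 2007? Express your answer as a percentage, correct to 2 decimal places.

Real GDP 2005 = 6583.9/1.456 = 4521.91.
Real GDP 2007 = 7983.0/1.532 = 5210.84.
Change = 5210.84/4521.91 − 1 = 0.1524.

15.24%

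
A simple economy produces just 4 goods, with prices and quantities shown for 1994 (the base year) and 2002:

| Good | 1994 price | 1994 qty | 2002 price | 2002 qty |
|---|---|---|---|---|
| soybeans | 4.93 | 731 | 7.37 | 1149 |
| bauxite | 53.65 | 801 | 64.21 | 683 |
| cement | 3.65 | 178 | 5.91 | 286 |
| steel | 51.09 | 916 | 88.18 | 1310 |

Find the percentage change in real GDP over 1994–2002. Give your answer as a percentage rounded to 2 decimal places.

17.29%

Real GDP 1994 = Nominal GDP 1994 = 4.93·731 + 53.65·801 + 3.65·178 + 51.09·916 = 94025.62.
Real GDP 2002 (at 1994 prices) = 4.93·1149 + 53.65·683 + 3.65·286 + 51.09·1310 = 110279.32.
Real growth = 110279.32/94025.62 − 1 = 0.1729.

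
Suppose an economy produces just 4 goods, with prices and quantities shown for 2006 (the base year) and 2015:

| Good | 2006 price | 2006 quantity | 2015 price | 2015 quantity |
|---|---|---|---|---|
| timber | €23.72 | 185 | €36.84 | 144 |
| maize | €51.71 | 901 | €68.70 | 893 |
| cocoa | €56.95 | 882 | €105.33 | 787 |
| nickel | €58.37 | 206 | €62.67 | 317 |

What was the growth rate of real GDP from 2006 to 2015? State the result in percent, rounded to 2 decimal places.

-0.28%

Real GDP 2006 = Nominal GDP 2006 = 23.72·185 + 51.71·901 + 56.95·882 + 58.37·206 = 113233.03.
Real GDP 2015 (at 2006 prices) = 23.72·144 + 51.71·893 + 56.95·787 + 58.37·317 = 112915.65.
Real growth = 112915.65/113233.03 − 1 = -0.0028.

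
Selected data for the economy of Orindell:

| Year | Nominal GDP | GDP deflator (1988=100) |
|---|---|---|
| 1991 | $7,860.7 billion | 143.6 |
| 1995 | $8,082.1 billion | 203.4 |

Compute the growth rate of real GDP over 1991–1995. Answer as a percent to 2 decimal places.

-27.41%

Deflate each year: 1991 → 7860.7/1.436 = 5474.03; 1995 → 8082.1/2.034 = 3973.50.
So real GDP changed by 3973.50/5474.03 − 1 = -0.2741, i.e. -27.41%.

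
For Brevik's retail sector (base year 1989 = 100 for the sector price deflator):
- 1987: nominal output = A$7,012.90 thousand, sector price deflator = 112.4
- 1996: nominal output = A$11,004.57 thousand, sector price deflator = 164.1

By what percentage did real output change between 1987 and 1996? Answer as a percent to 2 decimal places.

7.48%

Deflate each year: 1987 → 7012.90/1.124 = 6239.23; 1996 → 11004.57/1.641 = 6706.01.
So real output changed by 6706.01/6239.23 − 1 = 0.0748, i.e. 7.48%.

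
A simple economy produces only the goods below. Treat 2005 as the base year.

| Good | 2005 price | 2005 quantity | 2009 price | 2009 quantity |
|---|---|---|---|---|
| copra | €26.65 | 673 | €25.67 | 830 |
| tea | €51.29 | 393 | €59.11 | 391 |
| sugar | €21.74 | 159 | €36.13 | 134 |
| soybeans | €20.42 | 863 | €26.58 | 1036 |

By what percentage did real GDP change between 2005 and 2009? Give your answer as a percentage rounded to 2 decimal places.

Real GDP 2005 = Nominal GDP 2005 = 26.65·673 + 51.29·393 + 21.74·159 + 20.42·863 = 59171.54.
Real GDP 2009 (at 2005 prices) = 26.65·830 + 51.29·391 + 21.74·134 + 20.42·1036 = 66242.17.
Real growth = 66242.17/59171.54 − 1 = 0.1195.

11.95%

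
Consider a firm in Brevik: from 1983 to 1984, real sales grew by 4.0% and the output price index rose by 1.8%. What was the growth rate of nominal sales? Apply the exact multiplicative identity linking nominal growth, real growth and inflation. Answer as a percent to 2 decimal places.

5.87%

(1 + g_nom) = (1 + g_real)(1 + π) = 1.0400 × 1.0180 = 1.05872.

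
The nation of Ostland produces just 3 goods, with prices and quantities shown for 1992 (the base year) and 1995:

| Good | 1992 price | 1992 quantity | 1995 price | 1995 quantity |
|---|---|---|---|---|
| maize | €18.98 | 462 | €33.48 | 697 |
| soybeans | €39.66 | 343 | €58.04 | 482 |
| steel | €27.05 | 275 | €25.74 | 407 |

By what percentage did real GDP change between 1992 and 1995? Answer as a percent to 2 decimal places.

Real GDP 1992 = Nominal GDP 1992 = 18.98·462 + 39.66·343 + 27.05·275 = 29810.89.
Real GDP 1995 (at 1992 prices) = 18.98·697 + 39.66·482 + 27.05·407 = 43354.53.
Real growth = 43354.53/29810.89 − 1 = 0.4543.

45.43%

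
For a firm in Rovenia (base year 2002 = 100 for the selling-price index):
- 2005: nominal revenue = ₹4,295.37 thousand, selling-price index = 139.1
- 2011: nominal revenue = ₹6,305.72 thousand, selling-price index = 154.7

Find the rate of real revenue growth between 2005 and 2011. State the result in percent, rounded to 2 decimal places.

32.00%

Real revenue 2005 = 4295.37 / 1.391 = 3087.97.
Real revenue 2011 = 6305.72 / 1.547 = 4076.10.
Real growth = 4076.10 / 3087.97 − 1 = 0.3200.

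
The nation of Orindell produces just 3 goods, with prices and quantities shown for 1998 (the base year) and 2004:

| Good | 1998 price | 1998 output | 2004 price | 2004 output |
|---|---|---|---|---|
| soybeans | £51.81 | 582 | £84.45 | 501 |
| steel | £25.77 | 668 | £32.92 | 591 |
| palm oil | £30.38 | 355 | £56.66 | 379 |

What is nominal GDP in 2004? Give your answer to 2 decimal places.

Nominal GDP 2004 = Σ (p_2004 × q_2004) = 84.45·501 + 32.92·591 + 56.66·379 = 83239.31.

£83239.31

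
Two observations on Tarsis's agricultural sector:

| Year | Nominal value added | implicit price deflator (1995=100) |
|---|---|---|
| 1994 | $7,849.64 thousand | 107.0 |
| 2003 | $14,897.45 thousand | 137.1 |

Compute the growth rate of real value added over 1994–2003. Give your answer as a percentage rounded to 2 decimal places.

48.12%

Deflate each year: 1994 → 7849.64/1.070 = 7336.11; 2003 → 14897.45/1.371 = 10866.12.
So real value added changed by 10866.12/7336.11 − 1 = 0.4812, i.e. 48.12%.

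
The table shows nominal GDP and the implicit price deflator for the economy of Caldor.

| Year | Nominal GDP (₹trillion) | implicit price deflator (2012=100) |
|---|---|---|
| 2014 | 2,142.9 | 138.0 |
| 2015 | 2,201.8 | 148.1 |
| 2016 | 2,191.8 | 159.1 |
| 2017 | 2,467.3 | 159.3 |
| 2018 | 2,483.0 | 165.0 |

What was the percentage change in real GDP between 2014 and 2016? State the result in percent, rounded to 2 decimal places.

-11.28%

Real GDP 2014 = 2142.9/1.380 = 1552.83.
Real GDP 2016 = 2191.8/1.591 = 1377.62.
Change = 1377.62/1552.83 − 1 = -0.1128.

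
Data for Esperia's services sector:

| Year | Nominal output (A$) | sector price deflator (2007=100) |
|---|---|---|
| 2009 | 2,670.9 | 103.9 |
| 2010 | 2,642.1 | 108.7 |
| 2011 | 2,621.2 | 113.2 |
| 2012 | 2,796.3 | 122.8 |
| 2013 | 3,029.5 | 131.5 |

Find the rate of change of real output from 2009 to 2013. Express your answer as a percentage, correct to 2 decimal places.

Real output 2009 = 2670.9/1.039 = 2570.64.
Real output 2013 = 3029.5/1.315 = 2303.80.
Change = 2303.80/2570.64 − 1 = -0.1038.

-10.38%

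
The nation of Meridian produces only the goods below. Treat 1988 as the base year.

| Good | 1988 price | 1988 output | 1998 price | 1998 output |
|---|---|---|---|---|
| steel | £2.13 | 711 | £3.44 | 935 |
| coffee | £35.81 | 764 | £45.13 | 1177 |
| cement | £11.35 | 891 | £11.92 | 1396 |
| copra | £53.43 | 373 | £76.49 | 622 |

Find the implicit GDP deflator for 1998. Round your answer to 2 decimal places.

129.32

Nominal GDP 1998 = 3.44·935 + 45.13·1177 + 11.92·1396 + 76.49·622 = 120551.51.
Real GDP 1998 (at 1988 prices) = 2.13·935 + 35.81·1177 + 11.35·1396 + 53.43·622 = 93217.98.
Deflator = Nominal/Real × 100 = 120551.51/93217.98 × 100 = 129.322.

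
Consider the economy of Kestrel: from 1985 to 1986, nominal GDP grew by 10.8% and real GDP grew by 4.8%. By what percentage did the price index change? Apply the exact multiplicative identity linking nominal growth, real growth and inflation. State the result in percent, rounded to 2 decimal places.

5.73%

(1 + g_nom) = (1 + g_real)(1 + π), so π = 1.1080 / 1.0480 − 1 = 0.05725.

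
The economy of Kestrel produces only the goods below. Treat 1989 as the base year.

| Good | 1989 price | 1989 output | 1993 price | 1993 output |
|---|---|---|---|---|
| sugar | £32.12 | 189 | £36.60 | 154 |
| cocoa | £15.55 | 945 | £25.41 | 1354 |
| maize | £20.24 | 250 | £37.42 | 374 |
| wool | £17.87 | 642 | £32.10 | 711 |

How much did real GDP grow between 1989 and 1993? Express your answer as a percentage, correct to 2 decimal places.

Real GDP 1989 = Nominal GDP 1989 = 32.12·189 + 15.55·945 + 20.24·250 + 17.87·642 = 37297.97.
Real GDP 1993 (at 1989 prices) = 32.12·154 + 15.55·1354 + 20.24·374 + 17.87·711 = 46276.51.
Real growth = 46276.51/37297.97 − 1 = 0.2407.

24.07%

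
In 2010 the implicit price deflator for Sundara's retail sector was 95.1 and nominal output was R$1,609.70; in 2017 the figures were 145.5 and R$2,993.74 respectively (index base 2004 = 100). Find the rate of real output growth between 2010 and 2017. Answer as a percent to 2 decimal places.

Real output 2010 = 1609.70 / 0.951 = 1692.64.
Real output 2017 = 2993.74 / 1.455 = 2057.55.
Real growth = 2057.55 / 1692.64 − 1 = 0.2156.

21.56%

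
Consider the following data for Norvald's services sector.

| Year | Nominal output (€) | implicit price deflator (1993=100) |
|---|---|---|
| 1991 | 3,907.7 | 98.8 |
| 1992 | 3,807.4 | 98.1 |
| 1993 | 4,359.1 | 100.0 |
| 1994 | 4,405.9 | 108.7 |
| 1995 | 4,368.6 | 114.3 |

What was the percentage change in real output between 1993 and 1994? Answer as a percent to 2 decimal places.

-7.02%

Real output 1993 = 4359.1/1.000 = 4359.10.
Real output 1994 = 4405.9/1.087 = 4053.27.
Change = 4053.27/4359.10 − 1 = -0.0702.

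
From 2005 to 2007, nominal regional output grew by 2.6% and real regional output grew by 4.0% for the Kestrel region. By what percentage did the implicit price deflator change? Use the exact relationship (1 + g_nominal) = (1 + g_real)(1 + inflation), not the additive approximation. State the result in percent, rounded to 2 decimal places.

-1.35%

(1 + g_nom) = (1 + g_real)(1 + π), so π = 1.0260 / 1.0400 − 1 = -0.01346.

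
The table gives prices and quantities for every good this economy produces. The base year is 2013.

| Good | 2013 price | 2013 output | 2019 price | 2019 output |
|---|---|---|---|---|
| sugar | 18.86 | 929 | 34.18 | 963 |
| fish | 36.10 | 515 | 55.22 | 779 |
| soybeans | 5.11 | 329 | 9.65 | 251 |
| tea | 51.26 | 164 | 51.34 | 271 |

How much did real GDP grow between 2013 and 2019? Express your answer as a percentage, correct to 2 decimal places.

Real GDP 2013 = Nominal GDP 2013 = 18.86·929 + 36.10·515 + 5.11·329 + 51.26·164 = 46200.27.
Real GDP 2019 (at 2013 prices) = 18.86·963 + 36.10·779 + 5.11·251 + 51.26·271 = 61458.15.
Real growth = 61458.15/46200.27 − 1 = 0.3303.

33.03%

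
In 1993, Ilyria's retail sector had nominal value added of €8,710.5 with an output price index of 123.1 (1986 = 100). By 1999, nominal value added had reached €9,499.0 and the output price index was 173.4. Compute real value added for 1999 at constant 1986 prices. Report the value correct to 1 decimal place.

Real value added = Nominal / (output price index/100) = 9499.0 / 1.734 = 5478.09.

€5,478.1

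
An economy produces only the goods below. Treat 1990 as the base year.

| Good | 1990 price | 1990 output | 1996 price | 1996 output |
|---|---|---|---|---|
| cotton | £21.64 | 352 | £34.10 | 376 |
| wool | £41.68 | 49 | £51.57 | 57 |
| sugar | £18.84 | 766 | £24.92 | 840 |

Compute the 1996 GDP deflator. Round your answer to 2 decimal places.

139.32

Nominal GDP 1996 = 34.10·376 + 51.57·57 + 24.92·840 = 36693.89.
Real GDP 1996 (at 1990 prices) = 21.64·376 + 41.68·57 + 18.84·840 = 26338.00.
Deflator = Nominal/Real × 100 = 36693.89/26338.00 × 100 = 139.319.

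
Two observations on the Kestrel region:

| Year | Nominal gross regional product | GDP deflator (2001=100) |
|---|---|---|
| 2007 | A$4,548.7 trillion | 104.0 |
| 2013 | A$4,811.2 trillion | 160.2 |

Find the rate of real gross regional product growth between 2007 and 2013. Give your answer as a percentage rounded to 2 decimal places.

Deflate each year: 2007 → 4548.7/1.040 = 4373.75; 2013 → 4811.2/1.602 = 3003.25.
So real gross regional product changed by 3003.25/4373.75 − 1 = -0.3133, i.e. -31.33%.

-31.33%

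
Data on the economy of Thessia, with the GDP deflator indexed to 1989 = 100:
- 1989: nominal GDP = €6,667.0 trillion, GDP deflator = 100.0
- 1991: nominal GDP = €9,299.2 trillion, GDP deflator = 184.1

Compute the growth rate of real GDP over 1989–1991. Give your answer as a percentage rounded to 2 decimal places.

-24.24%

Real GDP 1989 = 6667.0 / 1.000 = 6667.00.
Real GDP 1991 = 9299.2 / 1.841 = 5051.17.
Real growth = 5051.17 / 6667.00 − 1 = -0.2424.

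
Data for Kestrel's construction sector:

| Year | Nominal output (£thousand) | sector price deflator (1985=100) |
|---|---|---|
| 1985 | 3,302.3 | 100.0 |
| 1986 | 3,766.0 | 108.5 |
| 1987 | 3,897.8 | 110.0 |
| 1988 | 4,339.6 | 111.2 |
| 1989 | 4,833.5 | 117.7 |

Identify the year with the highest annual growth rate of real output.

1988

1986: real = 3766.0/1.085 = 3470.97; growth vs 1985 (3302.30) = 5.11%.
1987: real = 3897.8/1.100 = 3543.45; growth vs 1986 (3470.97) = 2.09%.
1988: real = 4339.6/1.112 = 3902.52; growth vs 1987 (3543.45) = 10.13%.
1989: real = 4833.5/1.177 = 4106.63; growth vs 1988 (3902.52) = 5.23%.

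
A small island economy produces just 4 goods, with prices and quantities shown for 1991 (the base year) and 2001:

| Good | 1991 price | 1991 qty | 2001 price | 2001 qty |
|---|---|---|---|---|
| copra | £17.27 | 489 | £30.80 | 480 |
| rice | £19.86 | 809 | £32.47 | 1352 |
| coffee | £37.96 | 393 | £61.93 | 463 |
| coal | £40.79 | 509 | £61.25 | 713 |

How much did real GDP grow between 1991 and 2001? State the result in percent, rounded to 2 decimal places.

35.90%

Real GDP 1991 = Nominal GDP 1991 = 17.27·489 + 19.86·809 + 37.96·393 + 40.79·509 = 60192.16.
Real GDP 2001 (at 1991 prices) = 17.27·480 + 19.86·1352 + 37.96·463 + 40.79·713 = 81799.07.
Real growth = 81799.07/60192.16 − 1 = 0.3590.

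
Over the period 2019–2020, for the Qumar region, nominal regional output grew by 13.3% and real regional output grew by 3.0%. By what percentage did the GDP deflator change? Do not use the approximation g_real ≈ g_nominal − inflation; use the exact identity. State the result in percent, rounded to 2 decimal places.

10.00%

(1 + g_nom) = (1 + g_real)(1 + π), so π = 1.1330 / 1.0300 − 1 = 0.10000.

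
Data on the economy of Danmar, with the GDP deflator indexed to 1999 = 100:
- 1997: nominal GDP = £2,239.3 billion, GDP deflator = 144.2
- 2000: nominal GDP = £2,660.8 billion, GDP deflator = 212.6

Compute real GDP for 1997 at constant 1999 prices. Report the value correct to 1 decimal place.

£1,552.9 billion

Real GDP = Nominal / (GDP deflator/100) = 2239.3 / 1.442 = 1552.91.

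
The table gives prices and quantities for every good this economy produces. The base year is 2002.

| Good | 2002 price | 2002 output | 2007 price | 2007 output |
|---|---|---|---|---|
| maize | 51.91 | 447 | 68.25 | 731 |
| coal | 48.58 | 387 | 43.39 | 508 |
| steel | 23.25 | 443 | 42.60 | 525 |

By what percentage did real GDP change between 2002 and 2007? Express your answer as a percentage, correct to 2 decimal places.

Real GDP 2002 = Nominal GDP 2002 = 51.91·447 + 48.58·387 + 23.25·443 = 52303.98.
Real GDP 2007 (at 2002 prices) = 51.91·731 + 48.58·508 + 23.25·525 = 74831.10.
Real growth = 74831.10/52303.98 − 1 = 0.4307.

43.07%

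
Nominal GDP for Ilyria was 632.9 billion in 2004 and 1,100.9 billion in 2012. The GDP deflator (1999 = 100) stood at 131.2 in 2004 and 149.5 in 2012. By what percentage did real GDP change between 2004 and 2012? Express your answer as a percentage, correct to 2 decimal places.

52.65%

Deflate each year: 2004 → 632.9/1.312 = 482.39; 2012 → 1100.9/1.495 = 736.39.
So real GDP changed by 736.39/482.39 − 1 = 0.5265, i.e. 52.65%.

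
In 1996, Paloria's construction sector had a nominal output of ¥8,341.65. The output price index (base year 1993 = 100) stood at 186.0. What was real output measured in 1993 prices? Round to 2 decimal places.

¥4,484.76

Real output = Nominal / (output price index/100) = 8341.65 / 1.860 = 4484.76.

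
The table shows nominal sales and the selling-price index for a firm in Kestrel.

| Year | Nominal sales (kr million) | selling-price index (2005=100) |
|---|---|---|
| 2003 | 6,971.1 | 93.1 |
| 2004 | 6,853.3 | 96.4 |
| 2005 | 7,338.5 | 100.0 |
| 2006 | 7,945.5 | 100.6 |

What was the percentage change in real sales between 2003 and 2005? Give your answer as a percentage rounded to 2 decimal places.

-1.99%

Real sales 2003 = 6971.1/0.931 = 7487.76.
Real sales 2005 = 7338.5/1.000 = 7338.50.
Change = 7338.50/7487.76 − 1 = -0.0199.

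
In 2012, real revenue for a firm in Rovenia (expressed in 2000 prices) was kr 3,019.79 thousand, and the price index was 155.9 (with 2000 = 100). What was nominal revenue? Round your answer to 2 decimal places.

Nominal revenue = Real × (price index/100) = 3019.79 × 1.559 = 4707.85.

kr 4,707.85 thousand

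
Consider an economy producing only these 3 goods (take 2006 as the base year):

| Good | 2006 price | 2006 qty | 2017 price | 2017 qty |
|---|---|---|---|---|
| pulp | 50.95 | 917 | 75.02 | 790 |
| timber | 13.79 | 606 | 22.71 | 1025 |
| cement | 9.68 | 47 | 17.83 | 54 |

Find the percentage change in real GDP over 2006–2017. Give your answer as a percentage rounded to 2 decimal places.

-1.13%

Real GDP 2006 = Nominal GDP 2006 = 50.95·917 + 13.79·606 + 9.68·47 = 55532.85.
Real GDP 2017 (at 2006 prices) = 50.95·790 + 13.79·1025 + 9.68·54 = 54907.97.
Real growth = 54907.97/55532.85 − 1 = -0.0113.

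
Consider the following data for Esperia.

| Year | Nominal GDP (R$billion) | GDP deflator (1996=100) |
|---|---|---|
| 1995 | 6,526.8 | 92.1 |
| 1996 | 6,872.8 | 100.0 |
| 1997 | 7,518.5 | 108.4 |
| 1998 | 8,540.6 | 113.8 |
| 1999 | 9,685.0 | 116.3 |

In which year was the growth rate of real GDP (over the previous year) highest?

1999

1996: real = 6872.8/1.000 = 6872.80; growth vs 1995 (7086.64) = -3.02%.
1997: real = 7518.5/1.084 = 6935.89; growth vs 1996 (6872.80) = 0.92%.
1998: real = 8540.6/1.138 = 7504.92; growth vs 1997 (6935.89) = 8.20%.
1999: real = 9685.0/1.163 = 8327.60; growth vs 1998 (7504.92) = 10.96%.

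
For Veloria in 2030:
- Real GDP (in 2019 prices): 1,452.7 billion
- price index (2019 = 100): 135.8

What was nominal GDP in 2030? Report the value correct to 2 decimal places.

Nominal GDP = Real × (price index/100) = 1452.7 × 1.358 = 1972.77.

1,972.77 billion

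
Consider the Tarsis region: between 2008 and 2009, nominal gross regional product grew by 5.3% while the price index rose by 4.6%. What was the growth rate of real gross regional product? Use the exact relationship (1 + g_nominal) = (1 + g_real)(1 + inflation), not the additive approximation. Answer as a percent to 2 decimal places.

0.67%

(1 + g_nom) = (1 + g_real)(1 + π), so g_real = 1.0530 / 1.0460 − 1 = 0.00669.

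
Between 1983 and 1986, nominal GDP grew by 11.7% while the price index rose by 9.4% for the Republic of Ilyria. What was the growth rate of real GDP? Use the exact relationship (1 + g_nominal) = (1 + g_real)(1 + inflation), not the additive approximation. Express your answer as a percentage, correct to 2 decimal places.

2.10%

(1 + g_nom) = (1 + g_real)(1 + π), so g_real = 1.1170 / 1.0940 − 1 = 0.02102.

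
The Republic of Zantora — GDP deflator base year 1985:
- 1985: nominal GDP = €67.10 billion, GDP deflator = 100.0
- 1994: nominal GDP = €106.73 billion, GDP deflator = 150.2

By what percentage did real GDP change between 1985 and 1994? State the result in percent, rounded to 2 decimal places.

5.90%

Real GDP 1985 = 67.10 / 1.000 = 67.10.
Real GDP 1994 = 106.73 / 1.502 = 71.06.
Real growth = 71.06 / 67.10 − 1 = 0.0590.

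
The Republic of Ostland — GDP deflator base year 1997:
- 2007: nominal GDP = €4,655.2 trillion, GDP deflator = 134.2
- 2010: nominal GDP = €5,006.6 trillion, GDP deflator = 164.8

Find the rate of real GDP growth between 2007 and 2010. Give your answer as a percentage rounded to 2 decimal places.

-12.42%

Deflate each year: 2007 → 4655.2/1.342 = 3468.85; 2010 → 5006.6/1.648 = 3037.99.
So real GDP changed by 3037.99/3468.85 − 1 = -0.1242, i.e. -12.42%.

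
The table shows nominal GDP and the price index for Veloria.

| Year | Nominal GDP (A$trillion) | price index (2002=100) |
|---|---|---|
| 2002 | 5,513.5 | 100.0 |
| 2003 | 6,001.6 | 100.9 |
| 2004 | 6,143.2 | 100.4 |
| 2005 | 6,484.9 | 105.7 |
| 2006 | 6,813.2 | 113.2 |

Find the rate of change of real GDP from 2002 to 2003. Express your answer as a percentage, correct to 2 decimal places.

Real GDP 2002 = 5513.5/1.000 = 5513.50.
Real GDP 2003 = 6001.6/1.009 = 5948.07.
Change = 5948.07/5513.50 − 1 = 0.0788.

7.88%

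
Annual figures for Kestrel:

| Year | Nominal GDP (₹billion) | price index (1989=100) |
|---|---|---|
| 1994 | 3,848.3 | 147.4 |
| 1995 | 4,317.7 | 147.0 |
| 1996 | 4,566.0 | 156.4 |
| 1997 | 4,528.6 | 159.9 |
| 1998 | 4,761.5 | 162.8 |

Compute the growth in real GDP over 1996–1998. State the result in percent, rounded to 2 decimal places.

Real GDP 1996 = 4566.0/1.564 = 2919.44.
Real GDP 1998 = 4761.5/1.628 = 2924.75.
Change = 2924.75/2919.44 − 1 = 0.0018.

0.18%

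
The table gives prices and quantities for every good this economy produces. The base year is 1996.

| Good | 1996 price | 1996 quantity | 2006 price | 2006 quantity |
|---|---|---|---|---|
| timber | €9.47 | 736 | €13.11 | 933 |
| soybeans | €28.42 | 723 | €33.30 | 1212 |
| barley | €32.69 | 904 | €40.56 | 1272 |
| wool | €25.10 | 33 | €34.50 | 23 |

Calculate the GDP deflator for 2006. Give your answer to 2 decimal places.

Nominal GDP 2006 = 13.11·933 + 33.30·1212 + 40.56·1272 + 34.50·23 = 104977.05.
Real GDP 2006 (at 1996 prices) = 9.47·933 + 28.42·1212 + 32.69·1272 + 25.10·23 = 85439.53.
Deflator = Nominal/Real × 100 = 104977.05/85439.53 × 100 = 122.867.

122.87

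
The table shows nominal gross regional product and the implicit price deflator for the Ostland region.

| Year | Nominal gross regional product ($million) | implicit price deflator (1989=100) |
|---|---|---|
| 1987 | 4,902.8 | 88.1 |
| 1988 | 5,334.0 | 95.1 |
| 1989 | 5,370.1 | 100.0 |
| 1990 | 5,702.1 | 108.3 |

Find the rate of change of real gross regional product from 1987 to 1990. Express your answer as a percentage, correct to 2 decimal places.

Real gross regional product 1987 = 4902.8/0.881 = 5565.04.
Real gross regional product 1990 = 5702.1/1.083 = 5265.10.
Change = 5265.10/5565.04 − 1 = -0.0539.

-5.39%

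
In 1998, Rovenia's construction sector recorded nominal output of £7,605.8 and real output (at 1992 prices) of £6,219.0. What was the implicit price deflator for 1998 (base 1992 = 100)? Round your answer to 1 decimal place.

implicit price deflator = (Nominal / Real) × 100 = 7605.8 / 6219.0 × 100 = 122.30.

122.3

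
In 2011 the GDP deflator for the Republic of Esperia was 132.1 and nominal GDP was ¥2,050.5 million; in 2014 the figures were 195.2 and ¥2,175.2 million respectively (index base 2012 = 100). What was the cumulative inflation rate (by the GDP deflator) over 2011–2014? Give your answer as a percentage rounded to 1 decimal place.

47.8%

Price-level change = 195.2 / 132.1 − 1 = 0.4777.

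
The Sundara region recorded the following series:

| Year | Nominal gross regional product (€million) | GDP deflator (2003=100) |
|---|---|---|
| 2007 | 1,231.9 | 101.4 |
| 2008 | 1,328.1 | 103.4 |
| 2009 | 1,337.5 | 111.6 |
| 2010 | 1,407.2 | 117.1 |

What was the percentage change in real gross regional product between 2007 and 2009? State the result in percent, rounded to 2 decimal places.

Real gross regional product 2007 = 1231.9/1.014 = 1214.89.
Real gross regional product 2009 = 1337.5/1.116 = 1198.48.
Change = 1198.48/1214.89 − 1 = -0.0135.

-1.35%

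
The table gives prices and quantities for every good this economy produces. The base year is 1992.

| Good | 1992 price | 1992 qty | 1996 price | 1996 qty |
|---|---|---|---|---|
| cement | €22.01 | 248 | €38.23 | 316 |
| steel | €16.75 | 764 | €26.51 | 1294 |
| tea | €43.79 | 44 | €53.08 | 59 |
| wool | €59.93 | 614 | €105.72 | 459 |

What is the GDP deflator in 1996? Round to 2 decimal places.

166.96

Nominal GDP 1996 = 38.23·316 + 26.51·1294 + 53.08·59 + 105.72·459 = 98041.82.
Real GDP 1996 (at 1992 prices) = 22.01·316 + 16.75·1294 + 43.79·59 + 59.93·459 = 58721.14.
Deflator = Nominal/Real × 100 = 98041.82/58721.14 × 100 = 166.962.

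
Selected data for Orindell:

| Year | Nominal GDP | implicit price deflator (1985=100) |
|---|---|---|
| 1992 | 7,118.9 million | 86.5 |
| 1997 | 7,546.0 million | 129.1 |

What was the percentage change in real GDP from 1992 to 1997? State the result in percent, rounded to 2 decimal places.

Deflate each year: 1992 → 7118.9/0.865 = 8229.94; 1997 → 7546.0/1.291 = 5845.08.
So real GDP changed by 5845.08/8229.94 − 1 = -0.2898, i.e. -28.98%.

-28.98%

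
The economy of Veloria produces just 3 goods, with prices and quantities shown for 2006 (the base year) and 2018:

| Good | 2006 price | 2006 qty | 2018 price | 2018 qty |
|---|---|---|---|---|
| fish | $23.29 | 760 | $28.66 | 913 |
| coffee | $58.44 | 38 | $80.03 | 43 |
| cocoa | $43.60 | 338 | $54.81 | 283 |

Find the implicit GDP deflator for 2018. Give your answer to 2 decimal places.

Nominal GDP 2018 = 28.66·913 + 80.03·43 + 54.81·283 = 45119.10.
Real GDP 2018 (at 2006 prices) = 23.29·913 + 58.44·43 + 43.60·283 = 36115.49.
Deflator = Nominal/Real × 100 = 45119.10/36115.49 × 100 = 124.930.

124.93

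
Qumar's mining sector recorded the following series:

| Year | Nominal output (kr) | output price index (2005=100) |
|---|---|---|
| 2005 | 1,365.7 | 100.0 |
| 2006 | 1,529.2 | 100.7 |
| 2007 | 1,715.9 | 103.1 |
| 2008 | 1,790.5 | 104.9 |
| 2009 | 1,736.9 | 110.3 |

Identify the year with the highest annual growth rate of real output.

2006: real = 1529.2/1.007 = 1518.57; growth vs 2005 (1365.70) = 11.19%.
2007: real = 1715.9/1.031 = 1664.31; growth vs 2006 (1518.57) = 9.60%.
2008: real = 1790.5/1.049 = 1706.86; growth vs 2007 (1664.31) = 2.56%.
2009: real = 1736.9/1.103 = 1574.71; growth vs 2008 (1706.86) = -7.74%.

2006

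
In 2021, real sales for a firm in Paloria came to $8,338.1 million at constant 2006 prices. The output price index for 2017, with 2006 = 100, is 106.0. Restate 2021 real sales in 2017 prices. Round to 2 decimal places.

$8,838.39 million

Real sales in 2017 prices = Real sales in 2006 prices × (P_2017/P_2006) = 8338.1 × 1.060 = 8838.39.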